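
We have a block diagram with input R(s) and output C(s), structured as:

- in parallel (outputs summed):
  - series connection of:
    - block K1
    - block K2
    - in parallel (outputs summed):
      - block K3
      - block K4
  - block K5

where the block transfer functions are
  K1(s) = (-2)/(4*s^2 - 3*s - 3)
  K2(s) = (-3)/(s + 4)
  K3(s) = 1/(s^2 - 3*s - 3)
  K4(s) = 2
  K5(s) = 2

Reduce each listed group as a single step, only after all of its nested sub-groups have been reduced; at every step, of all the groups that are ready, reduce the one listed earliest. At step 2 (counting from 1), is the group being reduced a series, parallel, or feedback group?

The answer is series.

Reasoning:
[1] add K3, K4 (parallel)
[2] cascade K1, K2, (K3+K4)
[3] add (K1*K2*(K3+K4)), K5 (parallel)
At step 2 the group reduced is series.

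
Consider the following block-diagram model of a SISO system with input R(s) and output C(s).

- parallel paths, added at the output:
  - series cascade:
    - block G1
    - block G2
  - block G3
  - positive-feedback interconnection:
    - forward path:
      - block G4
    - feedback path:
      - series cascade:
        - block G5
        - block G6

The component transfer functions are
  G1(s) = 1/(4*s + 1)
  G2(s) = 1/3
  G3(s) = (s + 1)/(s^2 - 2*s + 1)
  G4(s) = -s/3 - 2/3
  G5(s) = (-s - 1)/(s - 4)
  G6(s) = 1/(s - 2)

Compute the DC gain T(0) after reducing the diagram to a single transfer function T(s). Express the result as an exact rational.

Step 1. reduce the series chain G1, G2 gives 1/(12*s + 3)
Step 2. cascade G5, G6 gives (-s - 1)/(s^2 - 6*s + 8)
Step 3. apply the feedback formula to G4, (G5*G6) gives (-s^3 + 4*s^2 + 4*s - 16)/(2*s^2 - 21*s + 22)
Step 4. add (G1*G2), G3, [G4/(1-G4*(G5*G6))] (parallel) gives (-12*s^6 + 69*s^5 - 16*s^4 - 502*s^3 + 393*s^2 + 118*s + 40)/(24*s^5 - 294*s^4 + 717*s^3 - 582*s^2 + 69*s + 66)
The step-4 result is T(s). Setting s = 0: T(0) = 40/66 = 20/33.

Hence the answer: 20/33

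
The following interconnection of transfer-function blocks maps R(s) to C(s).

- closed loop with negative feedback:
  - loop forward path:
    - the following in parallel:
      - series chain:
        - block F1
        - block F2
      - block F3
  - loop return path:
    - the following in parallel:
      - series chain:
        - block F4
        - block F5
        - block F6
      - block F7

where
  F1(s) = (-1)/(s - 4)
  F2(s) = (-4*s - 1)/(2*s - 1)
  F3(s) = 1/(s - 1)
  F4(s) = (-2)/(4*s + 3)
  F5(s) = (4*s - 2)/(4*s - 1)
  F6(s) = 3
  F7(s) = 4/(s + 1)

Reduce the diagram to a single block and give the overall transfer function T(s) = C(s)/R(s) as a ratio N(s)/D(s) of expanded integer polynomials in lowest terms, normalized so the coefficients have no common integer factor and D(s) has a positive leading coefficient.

Step 1 - series reduction of F1, F2 = (4*s + 1)/(2*s^2 - 9*s + 4)
Step 2 - parallel reduction of (F1*F2), F3 = (6*s^2 - 12*s + 3)/(2*s^3 - 11*s^2 + 13*s - 4)
Step 3 - combine F4, F5, F6 in series = (12 - 24*s)/(16*s^2 + 8*s - 3)
Step 4 - parallel reduction of (F4*F5*F6), F7 = (40*s^2 + 20*s)/(16*s^3 + 24*s^2 + 5*s - 3)
Step 5 - reduce the feedback loop with forward ((F1*F2)+F3) and return ((F4*F5*F6)+F7), giving the overall T(s)

Hence the answer: (96*s^5 - 48*s^4 - 210*s^3 - 6*s^2 + 51*s - 9)/(32*s^6 - 128*s^5 + 194*s^4 - 173*s^3 - 118*s^2 + s + 12)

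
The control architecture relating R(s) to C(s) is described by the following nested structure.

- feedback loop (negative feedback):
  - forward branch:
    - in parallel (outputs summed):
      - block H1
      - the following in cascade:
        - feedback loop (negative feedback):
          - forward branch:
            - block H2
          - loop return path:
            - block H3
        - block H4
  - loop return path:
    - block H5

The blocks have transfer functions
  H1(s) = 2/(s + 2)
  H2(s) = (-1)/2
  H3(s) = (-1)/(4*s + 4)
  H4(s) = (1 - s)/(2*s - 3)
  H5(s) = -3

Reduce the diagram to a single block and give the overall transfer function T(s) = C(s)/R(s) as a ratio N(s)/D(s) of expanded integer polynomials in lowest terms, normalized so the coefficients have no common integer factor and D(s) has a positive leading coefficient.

The answer is (4*s^3 + 40*s^2 - 16*s - 62)/(4*s^3 - 94*s^2 + 9*s + 132).

Reasoning:
[1] apply the feedback formula to H2, H3 -> (-4*s - 4)/(8*s + 9)
[2] reduce the series chain [H2/(1+H2*H3)], H4 -> (4*s^2 - 4)/(16*s^2 - 6*s - 27)
[3] combine H1, ([H2/(1+H2*H3)]*H4) in parallel -> (4*s^3 + 40*s^2 - 16*s - 62)/(16*s^3 + 26*s^2 - 39*s - 54)
[4] close the feedback loop around (H1+([H2/(1+H2*H3)]*H4)), H5: this yields T(s), and no further normalization is needed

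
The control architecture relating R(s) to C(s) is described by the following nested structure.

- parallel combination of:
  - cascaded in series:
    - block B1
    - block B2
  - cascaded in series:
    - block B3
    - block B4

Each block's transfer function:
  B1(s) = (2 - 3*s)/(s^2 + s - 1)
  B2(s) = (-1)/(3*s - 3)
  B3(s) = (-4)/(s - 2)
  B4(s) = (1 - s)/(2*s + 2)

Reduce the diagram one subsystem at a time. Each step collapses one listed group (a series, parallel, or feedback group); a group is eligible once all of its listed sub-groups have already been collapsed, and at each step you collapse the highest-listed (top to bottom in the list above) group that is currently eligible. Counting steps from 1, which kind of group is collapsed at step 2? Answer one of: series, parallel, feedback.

1. series reduction of B1, B2
2. multiply B3, B4 (series)
3. sum the parallel branches (B1*B2), (B3*B4)
Step 2 collapses a series group.

Therefore the answer is series.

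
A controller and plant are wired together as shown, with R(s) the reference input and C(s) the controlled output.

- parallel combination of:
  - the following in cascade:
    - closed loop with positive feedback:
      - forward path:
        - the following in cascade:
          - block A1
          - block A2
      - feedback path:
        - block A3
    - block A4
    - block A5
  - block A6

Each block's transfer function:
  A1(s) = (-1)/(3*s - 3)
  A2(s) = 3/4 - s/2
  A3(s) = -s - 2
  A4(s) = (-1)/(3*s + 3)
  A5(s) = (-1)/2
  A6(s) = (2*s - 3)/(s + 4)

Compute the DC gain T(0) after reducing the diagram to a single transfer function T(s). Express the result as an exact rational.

First reduce the diagram to T(s).

Step 1 - series reduction of A1, A2 -> (2*s - 3)/(12*s - 12)
Step 2 - collapse the loop ((A1*A2) forward, A3 return) -> (2*s - 3)/(2*s^2 + 13*s - 18)
Step 3 - cascade [(A1*A2)/(1-(A1*A2)*A3)], A4, A5 -> (2*s - 3)/(12*s^3 + 90*s^2 - 30*s - 108)
Step 4 - sum the parallel branches ([(A1*A2)/(1-(A1*A2)*A3)]*A4*A5), A6 -> (24*s^4 + 144*s^3 - 328*s^2 - 121*s + 312)/(12*s^4 + 138*s^3 + 330*s^2 - 228*s - 432)
Evaluating the step-4 result (the overall T(s)) at s = 0 gives T(0) = 312/(-432) = -13/18.

Answer: -13/18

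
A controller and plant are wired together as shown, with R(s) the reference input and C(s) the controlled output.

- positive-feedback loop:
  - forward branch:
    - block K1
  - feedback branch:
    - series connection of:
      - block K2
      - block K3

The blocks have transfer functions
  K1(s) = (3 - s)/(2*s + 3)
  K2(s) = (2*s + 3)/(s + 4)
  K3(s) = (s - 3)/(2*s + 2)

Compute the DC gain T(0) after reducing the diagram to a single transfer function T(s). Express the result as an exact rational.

First reduce the diagram to T(s).

Step 1: series reduction of K2, K3, giving (2*s^2 - 3*s - 9)/(2*s^2 + 10*s + 8)
Step 2: collapse the loop (K1 forward, (K2*K3) return), giving (-2*s^3 - 4*s^2 + 22*s + 24)/(6*s^3 + 17*s^2 + 46*s + 51)
Step 2 gives the overall T(s). Then T(0) = 24/51 = 8/17.

Answer: 8/17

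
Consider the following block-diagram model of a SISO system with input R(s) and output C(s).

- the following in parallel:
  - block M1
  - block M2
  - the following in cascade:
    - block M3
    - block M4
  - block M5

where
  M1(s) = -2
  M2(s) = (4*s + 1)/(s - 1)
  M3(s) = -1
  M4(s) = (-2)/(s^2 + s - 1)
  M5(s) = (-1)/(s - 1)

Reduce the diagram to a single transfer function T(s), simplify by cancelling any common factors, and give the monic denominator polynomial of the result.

Step 1. cascade M3, M4; result 2/(s^2 + s - 1)
Step 2. parallel reduction of M1, M2, (M3*M4), M5; result (2*s^3 + 4*s^2 + 2*s - 4)/(s^3 - 2*s + 1)
Step 2 gives the fully reduced T(s), with no common factor left to cancel. The denominator is already monic (leading coefficient 1).

Answer: s^3 - 2*s + 1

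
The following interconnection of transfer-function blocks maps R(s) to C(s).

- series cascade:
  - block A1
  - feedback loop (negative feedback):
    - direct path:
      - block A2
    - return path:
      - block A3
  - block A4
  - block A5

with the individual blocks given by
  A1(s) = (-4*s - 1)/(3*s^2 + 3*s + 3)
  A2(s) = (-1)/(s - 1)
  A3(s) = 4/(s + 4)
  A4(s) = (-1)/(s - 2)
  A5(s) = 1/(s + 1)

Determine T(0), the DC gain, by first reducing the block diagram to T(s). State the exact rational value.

First reduce the diagram to T(s).

1. feedback reduction of A2, A3; result (-s - 4)/(s^2 + 3*s - 8)
2. combine A1, [A2/(1+A2*A3)], A4, A5 in series; result (-4*s^2 - 17*s - 4)/(3*s^6 + 9*s^5 - 30*s^4 - 27*s^3 + 15*s^2 + 54*s + 48)
Evaluating the step-2 result (the overall T(s)) at s = 0 gives T(0) = -4/48 = -1/12.

Answer: -1/12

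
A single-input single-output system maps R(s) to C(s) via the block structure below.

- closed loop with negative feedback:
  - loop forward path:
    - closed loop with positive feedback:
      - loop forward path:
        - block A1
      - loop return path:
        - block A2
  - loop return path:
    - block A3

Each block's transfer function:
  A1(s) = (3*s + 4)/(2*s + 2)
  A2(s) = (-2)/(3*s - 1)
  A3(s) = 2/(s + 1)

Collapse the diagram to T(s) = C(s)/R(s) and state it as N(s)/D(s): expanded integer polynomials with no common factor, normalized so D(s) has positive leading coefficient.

The answer is (9*s^3 + 18*s^2 + 5*s - 4)/(6*s^3 + 34*s^2 + 34*s - 2).

Reasoning:
1. apply the feedback formula to A1, A2 -> (9*s^2 + 9*s - 4)/(6*s^2 + 10*s + 6)
2. close the feedback loop around [A1/(1-A1*A2)], A3, giving the overall T(s)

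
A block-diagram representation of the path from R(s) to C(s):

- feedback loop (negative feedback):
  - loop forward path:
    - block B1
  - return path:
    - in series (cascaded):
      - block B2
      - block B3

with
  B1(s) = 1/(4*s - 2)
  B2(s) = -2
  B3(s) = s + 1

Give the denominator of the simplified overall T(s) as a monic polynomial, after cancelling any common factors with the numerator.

Answer: s - 2

Working:
[1] multiply B2, B3 (series) gives -2*s - 2
[2] apply the feedback formula to B1, (B2*B3) gives 1/(2*s - 4)
The result of step 2 is T(s) in lowest terms. Its denominator has leading coefficient 2; dividing the denominator through by 2 makes it monic.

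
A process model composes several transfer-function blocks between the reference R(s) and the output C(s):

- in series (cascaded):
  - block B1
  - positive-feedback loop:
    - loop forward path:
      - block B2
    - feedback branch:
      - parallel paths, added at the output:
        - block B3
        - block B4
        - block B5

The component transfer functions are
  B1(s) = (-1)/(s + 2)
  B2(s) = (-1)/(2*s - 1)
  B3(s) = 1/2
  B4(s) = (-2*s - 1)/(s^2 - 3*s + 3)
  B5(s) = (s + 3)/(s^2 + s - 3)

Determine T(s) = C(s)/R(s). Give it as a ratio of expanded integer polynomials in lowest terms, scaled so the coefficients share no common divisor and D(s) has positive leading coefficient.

1. add B3, B4, B5 (parallel) -> (s^4 - 4*s^3 - 9*s^2 + 10*s + 15)/(2*s^4 - 4*s^3 - 6*s^2 + 24*s - 18)
2. apply the feedback formula to B2, (B3+B4+B5) -> (-2*s^4 + 4*s^3 + 6*s^2 - 24*s + 18)/(4*s^5 - 9*s^4 - 12*s^3 + 45*s^2 - 50*s + 33)
3. combine B1, [B2/(1-B2*(B3+B4+B5))] in series: this yields T(s), and no further normalization is needed

Hence the answer: (2*s^4 - 4*s^3 - 6*s^2 + 24*s - 18)/(4*s^6 - s^5 - 30*s^4 + 21*s^3 + 40*s^2 - 67*s + 66)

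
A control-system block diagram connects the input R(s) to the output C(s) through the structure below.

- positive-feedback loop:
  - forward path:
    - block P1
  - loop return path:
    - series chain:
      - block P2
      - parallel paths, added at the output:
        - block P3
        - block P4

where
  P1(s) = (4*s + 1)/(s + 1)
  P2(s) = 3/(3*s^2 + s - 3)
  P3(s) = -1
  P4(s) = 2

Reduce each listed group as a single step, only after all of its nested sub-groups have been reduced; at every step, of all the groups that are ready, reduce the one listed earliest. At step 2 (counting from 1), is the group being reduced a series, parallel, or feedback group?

Answer: series

Working:
Step 1 - add P3, P4 (parallel)
Step 2 - reduce the series chain P2, (P3+P4)
Step 3 - close the feedback loop around P1, (P2*(P3+P4))
Step 2 collapses a series group.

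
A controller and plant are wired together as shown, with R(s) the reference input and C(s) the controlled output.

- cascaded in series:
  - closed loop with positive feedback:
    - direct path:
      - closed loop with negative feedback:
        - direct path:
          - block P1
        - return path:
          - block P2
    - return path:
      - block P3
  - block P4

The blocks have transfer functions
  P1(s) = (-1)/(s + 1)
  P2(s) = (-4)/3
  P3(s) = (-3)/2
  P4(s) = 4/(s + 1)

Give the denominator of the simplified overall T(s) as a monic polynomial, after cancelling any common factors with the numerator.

First reduce the diagram to T(s).

(1) collapse the loop (P1 forward, P2 return) gives (-3)/(3*s + 7)
(2) feedback reduction of [P1/(1+P1*P2)], P3 gives (-6)/(6*s + 5)
(3) cascade [[P1/(1+P1*P2)]/(1-[P1/(1+P1*P2)]*P3)], P4 gives (-24)/(6*s^2 + 11*s + 5)
That last expression is T(s), already simplified. Scaling its denominator by 1/6 (the reciprocal of the leading coefficient) yields the monic denominator.

Answer: s^2 + 11*s/6 + 5/6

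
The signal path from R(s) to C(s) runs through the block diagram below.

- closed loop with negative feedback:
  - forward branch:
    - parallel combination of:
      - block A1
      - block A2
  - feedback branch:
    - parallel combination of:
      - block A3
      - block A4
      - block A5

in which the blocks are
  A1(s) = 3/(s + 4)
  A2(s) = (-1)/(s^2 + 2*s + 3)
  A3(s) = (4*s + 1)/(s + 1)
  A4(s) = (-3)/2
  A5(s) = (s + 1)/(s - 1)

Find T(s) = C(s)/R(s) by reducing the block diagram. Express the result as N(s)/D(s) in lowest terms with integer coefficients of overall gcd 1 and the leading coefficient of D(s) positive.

[1] reduce the parallel group A1, A2, giving (3*s^2 + 5*s + 5)/(s^3 + 6*s^2 + 11*s + 12)
[2] reduce the parallel group A3, A4, A5, giving (7*s^2 - 2*s + 3)/(2*s^2 - 2)
[3] collapse the loop ((A1+A2) forward, (A3+A4+A5) return): this yields T(s), and no further normalization is needed

Hence the answer: (6*s^4 + 10*s^3 + 4*s^2 - 10*s - 10)/(2*s^5 + 33*s^4 + 49*s^3 + 46*s^2 - 17*s - 9)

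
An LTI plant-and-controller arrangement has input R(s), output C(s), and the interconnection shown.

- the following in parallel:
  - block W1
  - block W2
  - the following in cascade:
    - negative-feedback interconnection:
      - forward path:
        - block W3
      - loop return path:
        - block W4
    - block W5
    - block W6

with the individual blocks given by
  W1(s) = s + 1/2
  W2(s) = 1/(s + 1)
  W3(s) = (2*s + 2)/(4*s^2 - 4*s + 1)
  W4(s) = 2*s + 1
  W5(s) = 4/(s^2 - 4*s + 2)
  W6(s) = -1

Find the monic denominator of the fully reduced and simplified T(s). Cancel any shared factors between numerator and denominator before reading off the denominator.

The answer is s^5 - 11*s^4/4 - 19*s^3/8 + 3*s^2/8 - s/4 + 3/4.

Reasoning:
(1) reduce the feedback loop with forward W3 and return W4 gives (2*s + 2)/(8*s^2 + 2*s + 3)
(2) series reduction of [W3/(1+W3*W4)], W5, W6 gives (-8*s - 8)/(8*s^4 - 30*s^3 + 11*s^2 - 8*s + 6)
(3) reduce the parallel group W1, W2, ([W3/(1+W3*W4)]*W5*W6) gives (16*s^6 - 36*s^5 - 44*s^4 - 73*s^3 + 5*s^2 - 38*s + 2)/(16*s^5 - 44*s^4 - 38*s^3 + 6*s^2 - 4*s + 12)
No further cancellation is possible in the step-3 result, so that is T(s). Its denominator becomes monic after dividing by the leading coefficient 16.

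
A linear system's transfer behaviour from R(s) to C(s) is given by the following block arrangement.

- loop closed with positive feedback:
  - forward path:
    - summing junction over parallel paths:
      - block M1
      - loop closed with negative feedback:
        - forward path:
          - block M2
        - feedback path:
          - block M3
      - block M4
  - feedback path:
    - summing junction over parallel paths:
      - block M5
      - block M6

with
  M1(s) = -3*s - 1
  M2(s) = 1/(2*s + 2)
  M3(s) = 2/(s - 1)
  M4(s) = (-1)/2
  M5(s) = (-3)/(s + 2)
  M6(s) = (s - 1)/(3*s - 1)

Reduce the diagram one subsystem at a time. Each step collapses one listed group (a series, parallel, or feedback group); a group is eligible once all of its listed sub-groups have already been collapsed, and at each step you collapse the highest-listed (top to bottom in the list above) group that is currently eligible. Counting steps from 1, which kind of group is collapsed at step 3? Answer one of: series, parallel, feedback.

1. reduce the feedback loop with forward M2 and return M3
2. reduce the parallel group M1, [M2/(1+M2*M3)], M4
3. sum the parallel branches M5, M6
4. reduce the feedback loop with forward (M1+[M2/(1+M2*M3)]+M4) and return (M5+M6)
Step 3: parallel.

Therefore the answer is parallel.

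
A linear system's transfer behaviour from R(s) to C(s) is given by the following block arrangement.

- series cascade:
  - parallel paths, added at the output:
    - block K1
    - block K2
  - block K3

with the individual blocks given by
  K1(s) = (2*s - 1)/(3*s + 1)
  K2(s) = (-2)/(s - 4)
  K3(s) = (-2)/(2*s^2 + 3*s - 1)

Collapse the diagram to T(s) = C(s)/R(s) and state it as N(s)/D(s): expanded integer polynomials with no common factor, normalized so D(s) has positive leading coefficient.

[1] sum the parallel branches K1, K2: (2*s^2 - 15*s + 2)/(3*s^2 - 11*s - 4)
[2] reduce the series chain (K1+K2), K3, which is the overall transfer function T(s) = C(s)/R(s) in lowest terms

Final answer: (-4*s^2 + 30*s - 4)/(6*s^4 - 13*s^3 - 44*s^2 - s + 4)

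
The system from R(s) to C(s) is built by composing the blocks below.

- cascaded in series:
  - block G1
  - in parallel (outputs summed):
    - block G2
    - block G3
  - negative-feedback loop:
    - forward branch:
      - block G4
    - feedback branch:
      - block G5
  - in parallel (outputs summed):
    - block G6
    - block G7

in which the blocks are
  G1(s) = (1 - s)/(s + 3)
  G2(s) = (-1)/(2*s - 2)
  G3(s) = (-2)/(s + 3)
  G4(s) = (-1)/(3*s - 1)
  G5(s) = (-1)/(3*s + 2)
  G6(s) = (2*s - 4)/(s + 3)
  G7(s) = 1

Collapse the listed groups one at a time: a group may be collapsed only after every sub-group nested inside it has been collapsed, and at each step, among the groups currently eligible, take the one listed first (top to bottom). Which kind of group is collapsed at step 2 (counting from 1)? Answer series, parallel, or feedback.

Reducing step by step:

Step 1: add G2, G3 (parallel)
Step 2: reduce the feedback loop with forward G4 and return G5
Step 3: reduce the parallel group G6, G7
Step 4: series reduction of G1, (G2+G3), [G4/(1+G4*G5)], (G6+G7)
At step 2 the group reduced is feedback.

Answer: feedback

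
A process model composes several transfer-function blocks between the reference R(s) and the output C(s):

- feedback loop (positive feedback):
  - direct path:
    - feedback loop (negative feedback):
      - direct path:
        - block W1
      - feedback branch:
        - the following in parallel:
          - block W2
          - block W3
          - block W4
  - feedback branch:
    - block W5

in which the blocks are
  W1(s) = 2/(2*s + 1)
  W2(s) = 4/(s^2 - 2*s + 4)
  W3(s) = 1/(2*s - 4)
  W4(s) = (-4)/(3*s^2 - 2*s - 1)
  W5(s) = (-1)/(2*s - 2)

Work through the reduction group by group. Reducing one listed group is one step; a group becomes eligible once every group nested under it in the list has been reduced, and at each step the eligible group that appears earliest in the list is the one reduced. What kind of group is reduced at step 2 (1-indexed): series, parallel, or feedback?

[1] add W2, W3, W4 (parallel)
[2] feedback reduction of W1, (W2+W3+W4)
[3] reduce the feedback loop with forward [W1/(1+W1*(W2+W3+W4))] and return W5
So the answer for step 2 is feedback.

Answer: feedback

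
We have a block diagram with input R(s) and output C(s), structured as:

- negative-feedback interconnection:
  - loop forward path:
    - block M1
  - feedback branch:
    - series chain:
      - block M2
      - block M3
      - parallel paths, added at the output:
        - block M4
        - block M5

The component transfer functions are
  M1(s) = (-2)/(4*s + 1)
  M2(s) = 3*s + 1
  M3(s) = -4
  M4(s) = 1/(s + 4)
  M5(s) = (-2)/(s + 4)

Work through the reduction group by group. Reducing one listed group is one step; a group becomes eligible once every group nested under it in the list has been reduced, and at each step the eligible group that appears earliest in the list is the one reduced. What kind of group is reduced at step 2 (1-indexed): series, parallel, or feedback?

(1) add M4, M5 (parallel)
(2) reduce the series chain M2, M3, (M4+M5)
(3) reduce the feedback loop with forward M1 and return (M2*M3*(M4+M5))
At step 2 the group reduced is series.

Hence the answer: series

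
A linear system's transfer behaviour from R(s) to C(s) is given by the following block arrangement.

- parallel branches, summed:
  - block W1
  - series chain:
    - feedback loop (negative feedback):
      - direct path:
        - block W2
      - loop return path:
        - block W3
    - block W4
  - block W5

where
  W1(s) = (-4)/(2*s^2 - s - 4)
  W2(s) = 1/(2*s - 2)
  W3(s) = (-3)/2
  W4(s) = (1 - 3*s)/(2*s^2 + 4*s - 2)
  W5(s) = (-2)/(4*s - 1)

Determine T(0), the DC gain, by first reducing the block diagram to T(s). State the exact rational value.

(1) feedback reduction of W2, W3 = 2/(4*s - 7)
(2) cascade [W2/(1+W2*W3)], W4 = (1 - 3*s)/(4*s^3 + s^2 - 18*s + 7)
(3) sum the parallel branches W1, ([W2/(1+W2*W3)]*W4), W5 = (-16*s^5 - 84*s^4 + 132*s^3 + 275*s^2 - 341*s + 88)/(32*s^6 - 16*s^5 - 210*s^4 + 165*s^3 + 232*s^2 - 177*s + 28)
Evaluating the step-3 result (the overall T(s)) at s = 0 gives T(0) = 88/28 = 22/7.

Therefore the answer is 22/7.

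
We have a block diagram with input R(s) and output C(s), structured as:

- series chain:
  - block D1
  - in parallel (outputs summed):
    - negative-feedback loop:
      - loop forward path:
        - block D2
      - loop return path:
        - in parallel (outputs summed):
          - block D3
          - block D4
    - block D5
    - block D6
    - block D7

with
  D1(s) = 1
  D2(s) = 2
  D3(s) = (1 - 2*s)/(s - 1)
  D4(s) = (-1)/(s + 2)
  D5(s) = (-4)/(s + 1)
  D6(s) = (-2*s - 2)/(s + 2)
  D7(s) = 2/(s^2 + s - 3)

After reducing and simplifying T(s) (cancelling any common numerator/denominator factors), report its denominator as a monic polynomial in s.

1. parallel reduction of D3, D4 -> (-2*s^2 - 4*s + 3)/(s^2 + s - 2)
2. close the feedback loop around D2, (D3+D4) -> (-2*s^2 - 2*s + 4)/(3*s^2 + 7*s - 4)
3. reduce the parallel group [D2/(1+D2*(D3+D4))], D5, D6, D7 -> (-8*s^6 - 54*s^5 - 100*s^4 + 56*s^3 + 316*s^2 + 142*s - 160)/(3*s^6 + 19*s^5 + 30*s^4 - 23*s^3 - 75*s^2 - 14*s + 24)
4. combine D1, ([D2/(1+D2*(D3+D4))]+D5+D6+D7) in series -> (-8*s^6 - 54*s^5 - 100*s^4 + 56*s^3 + 316*s^2 + 142*s - 160)/(3*s^6 + 19*s^5 + 30*s^4 - 23*s^3 - 75*s^2 - 14*s + 24)
T(s) is the step-4 result (common factors already cancelled). Leading coefficient of the denominator: 3. Divide through by 3 for the monic polynomial.

Answer: s^6 + 19*s^5/3 + 10*s^4 - 23*s^3/3 - 25*s^2 - 14*s/3 + 8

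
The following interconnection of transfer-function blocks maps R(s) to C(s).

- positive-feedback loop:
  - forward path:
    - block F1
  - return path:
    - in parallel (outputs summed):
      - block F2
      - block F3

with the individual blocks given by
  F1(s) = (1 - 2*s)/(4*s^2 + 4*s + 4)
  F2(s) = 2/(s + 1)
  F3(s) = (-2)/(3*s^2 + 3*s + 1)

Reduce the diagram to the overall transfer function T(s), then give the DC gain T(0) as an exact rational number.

Step 1 - add F2, F3 (parallel) = (6*s^2 + 4*s)/(3*s^3 + 6*s^2 + 4*s + 1)
Step 2 - feedback reduction of F1, (F2+F3) = (-6*s^4 - 9*s^3 - 2*s^2 + 2*s + 1)/(12*s^5 + 36*s^4 + 64*s^3 + 46*s^2 + 16*s + 4)
DC gain: substitute s = 0 into T(s) from step 2: T(0) = 1/4.

Answer: 1/4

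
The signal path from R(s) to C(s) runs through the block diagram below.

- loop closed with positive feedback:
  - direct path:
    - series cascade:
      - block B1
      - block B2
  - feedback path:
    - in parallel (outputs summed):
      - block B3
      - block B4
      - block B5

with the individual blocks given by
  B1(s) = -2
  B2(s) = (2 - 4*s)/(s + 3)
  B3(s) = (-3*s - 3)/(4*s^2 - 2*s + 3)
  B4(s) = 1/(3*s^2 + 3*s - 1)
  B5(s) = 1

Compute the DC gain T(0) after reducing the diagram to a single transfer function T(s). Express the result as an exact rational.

Reducing step by step:

[1] cascade B1, B2; result (8*s - 4)/(s + 3)
[2] parallel reduction of B3, B4, B5; result (12*s^4 - 3*s^3 - 15*s^2 + 3*s + 3)/(12*s^4 + 6*s^3 - s^2 + 11*s - 3)
[3] close the feedback loop around (B1*B2), (B3+B4+B5); result (-96*s^5 + 32*s^3 - 92*s^2 + 68*s - 12)/(84*s^5 - 114*s^4 - 125*s^3 + 76*s^2 - 18*s - 3)
Step 3 gives the overall T(s). Then T(0) = -12/(-3) = 4.

Answer: 4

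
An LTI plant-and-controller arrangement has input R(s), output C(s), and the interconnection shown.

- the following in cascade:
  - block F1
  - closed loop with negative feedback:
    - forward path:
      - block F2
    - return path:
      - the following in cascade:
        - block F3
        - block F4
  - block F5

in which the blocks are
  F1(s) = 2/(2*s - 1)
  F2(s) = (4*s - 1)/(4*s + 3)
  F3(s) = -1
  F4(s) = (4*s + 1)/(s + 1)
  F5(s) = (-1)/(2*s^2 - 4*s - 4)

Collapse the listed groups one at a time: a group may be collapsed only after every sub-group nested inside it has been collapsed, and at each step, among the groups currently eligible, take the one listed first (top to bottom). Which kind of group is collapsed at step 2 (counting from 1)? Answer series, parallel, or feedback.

Reducing step by step:

Step 1. series reduction of F3, F4
Step 2. collapse the loop (F2 forward, (F3*F4) return)
Step 3. cascade F1, [F2/(1+F2*(F3*F4))], F5
Step 2 collapses a feedback group.

Answer: feedback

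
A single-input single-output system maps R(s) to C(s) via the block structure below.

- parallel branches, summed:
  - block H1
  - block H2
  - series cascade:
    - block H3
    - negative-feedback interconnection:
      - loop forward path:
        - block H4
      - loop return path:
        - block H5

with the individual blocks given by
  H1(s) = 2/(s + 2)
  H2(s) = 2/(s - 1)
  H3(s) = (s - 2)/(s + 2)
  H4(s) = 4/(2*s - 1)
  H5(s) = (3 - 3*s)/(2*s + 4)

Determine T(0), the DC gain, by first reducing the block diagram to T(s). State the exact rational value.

The answer is -3.

Reasoning:
(1) collapse the loop (H4 forward, H5 return) -> (4*s + 8)/(2*s^2 - 3*s + 4)
(2) reduce the series chain H3, [H4/(1+H4*H5)] -> (4*s - 8)/(2*s^2 - 3*s + 4)
(3) sum the parallel branches H1, H2, (H3*[H4/(1+H4*H5)]) -> (12*s^3 - 12*s^2 - 6*s + 24)/(2*s^4 - s^3 - 3*s^2 + 10*s - 8)
DC gain: substitute s = 0 into T(s) from step 3: T(0) = 24/(-8) = -3.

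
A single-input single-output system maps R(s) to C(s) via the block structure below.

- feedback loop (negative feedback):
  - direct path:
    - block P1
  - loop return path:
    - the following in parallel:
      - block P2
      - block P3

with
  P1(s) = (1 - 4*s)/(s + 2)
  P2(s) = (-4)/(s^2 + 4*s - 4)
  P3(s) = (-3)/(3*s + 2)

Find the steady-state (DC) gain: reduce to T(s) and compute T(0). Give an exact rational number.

[1] reduce the parallel group P2, P3 -> (-3*s^2 - 24*s + 4)/(3*s^3 + 14*s^2 - 4*s - 8)
[2] reduce the feedback loop with forward P1 and return (P2+P3) -> (-12*s^4 - 53*s^3 + 30*s^2 + 28*s - 8)/(3*s^4 + 32*s^3 + 117*s^2 - 56*s - 12)
Evaluating the step-2 result (the overall T(s)) at s = 0 gives T(0) = -8/(-12) = 2/3.

Hence the answer: 2/3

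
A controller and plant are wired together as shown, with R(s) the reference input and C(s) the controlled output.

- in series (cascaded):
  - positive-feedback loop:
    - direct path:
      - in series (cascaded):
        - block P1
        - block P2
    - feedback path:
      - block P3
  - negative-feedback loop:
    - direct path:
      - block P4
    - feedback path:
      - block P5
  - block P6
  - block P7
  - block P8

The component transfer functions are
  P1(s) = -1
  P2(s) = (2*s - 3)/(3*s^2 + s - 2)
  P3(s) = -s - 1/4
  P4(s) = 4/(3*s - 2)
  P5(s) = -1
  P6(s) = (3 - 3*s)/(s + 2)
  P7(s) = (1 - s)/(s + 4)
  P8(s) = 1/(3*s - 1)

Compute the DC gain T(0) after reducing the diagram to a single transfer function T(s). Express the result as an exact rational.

Reducing step by step:

1. combine P1, P2 in series -> (3 - 2*s)/(3*s^2 + s - 2)
2. reduce the feedback loop with forward (P1*P2) and return P3 -> (12 - 8*s)/(4*s^2 + 14*s - 5)
3. collapse the loop (P4 forward, P5 return) -> 4/(3*s - 6)
4. combine [(P1*P2)/(1-(P1*P2)*P3)], [P4/(1+P4*P5)], P6, P7, P8 in series -> (-32*s^3 + 112*s^2 - 128*s + 48)/(12*s^6 + 86*s^5 + 75*s^4 - 455*s^3 - 472*s^2 + 444*s - 80)
DC gain: substitute s = 0 into T(s) from step 4: T(0) = 48/(-80) = -3/5.

Answer: -3/5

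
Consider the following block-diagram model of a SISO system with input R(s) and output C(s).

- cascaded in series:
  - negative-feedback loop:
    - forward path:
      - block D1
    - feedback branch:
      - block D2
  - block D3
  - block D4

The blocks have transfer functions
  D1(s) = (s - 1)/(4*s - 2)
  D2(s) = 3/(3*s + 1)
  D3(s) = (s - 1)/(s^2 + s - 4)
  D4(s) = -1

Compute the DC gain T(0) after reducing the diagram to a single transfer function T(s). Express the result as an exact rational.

The answer is -1/20.

Reasoning:
(1) collapse the loop (D1 forward, D2 return); result (3*s^2 - 2*s - 1)/(12*s^2 + s - 5)
(2) multiply [D1/(1+D1*D2)], D3, D4 (series); result (-3*s^3 + 5*s^2 - s - 1)/(12*s^4 + 13*s^3 - 52*s^2 - 9*s + 20)
That last expression is T(s); at s = 0 only the constant terms survive, so T(0) = -1/20.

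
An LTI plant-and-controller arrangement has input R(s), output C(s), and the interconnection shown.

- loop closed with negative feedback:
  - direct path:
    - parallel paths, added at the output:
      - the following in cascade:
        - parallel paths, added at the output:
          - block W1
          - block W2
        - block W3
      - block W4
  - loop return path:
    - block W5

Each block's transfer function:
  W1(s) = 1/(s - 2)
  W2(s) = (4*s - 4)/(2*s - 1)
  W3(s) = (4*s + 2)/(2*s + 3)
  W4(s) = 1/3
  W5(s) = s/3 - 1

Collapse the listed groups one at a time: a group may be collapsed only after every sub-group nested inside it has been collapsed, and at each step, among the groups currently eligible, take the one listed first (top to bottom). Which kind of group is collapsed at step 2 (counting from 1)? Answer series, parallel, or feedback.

Step 1 - parallel reduction of W1, W2
Step 2 - cascade (W1+W2), W3
Step 3 - sum the parallel branches ((W1+W2)*W3), W4
Step 4 - feedback reduction of (((W1+W2)*W3)+W4), W5
Step 2: series.

Final answer: series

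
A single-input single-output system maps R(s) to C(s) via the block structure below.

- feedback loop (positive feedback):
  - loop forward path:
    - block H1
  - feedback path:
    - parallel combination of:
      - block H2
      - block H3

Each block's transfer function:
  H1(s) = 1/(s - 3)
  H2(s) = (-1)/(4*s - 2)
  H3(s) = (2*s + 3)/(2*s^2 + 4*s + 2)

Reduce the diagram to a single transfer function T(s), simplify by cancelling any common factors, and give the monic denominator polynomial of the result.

Reducing step by step:

(1) combine H2, H3 in parallel = (3*s^2 + 2*s - 4)/(4*s^3 + 6*s^2 - 2)
(2) close the feedback loop around H1, (H2+H3) = (4*s^3 + 6*s^2 - 2)/(4*s^4 - 6*s^3 - 21*s^2 - 4*s + 10)
No further cancellation is possible in the step-2 result, so that is T(s). Its denominator becomes monic after dividing by the leading coefficient 4.

Answer: s^4 - 3*s^3/2 - 21*s^2/4 - s + 5/2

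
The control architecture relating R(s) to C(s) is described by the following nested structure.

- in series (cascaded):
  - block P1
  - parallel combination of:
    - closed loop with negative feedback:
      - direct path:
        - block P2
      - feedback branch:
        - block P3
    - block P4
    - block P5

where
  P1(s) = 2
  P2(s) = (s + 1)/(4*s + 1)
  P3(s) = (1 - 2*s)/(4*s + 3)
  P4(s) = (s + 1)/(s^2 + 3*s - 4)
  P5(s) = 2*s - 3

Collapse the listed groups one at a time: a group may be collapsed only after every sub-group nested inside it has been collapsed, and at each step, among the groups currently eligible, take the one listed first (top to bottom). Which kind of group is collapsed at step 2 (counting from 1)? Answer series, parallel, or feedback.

[1] collapse the loop (P2 forward, P3 return)
[2] parallel reduction of [P2/(1+P2*P3)], P4, P5
[3] combine P1, ([P2/(1+P2*P3)]+P4+P5) in series
The group at step 2 is a parallel group.

Final answer: parallel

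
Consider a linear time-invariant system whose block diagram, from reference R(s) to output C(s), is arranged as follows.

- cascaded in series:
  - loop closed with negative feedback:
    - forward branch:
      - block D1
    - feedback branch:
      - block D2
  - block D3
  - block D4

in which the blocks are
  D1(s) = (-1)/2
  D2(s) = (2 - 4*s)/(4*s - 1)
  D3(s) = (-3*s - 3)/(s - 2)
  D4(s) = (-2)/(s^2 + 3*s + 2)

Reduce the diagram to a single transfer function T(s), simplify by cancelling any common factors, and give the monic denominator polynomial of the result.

The answer is s^3 - s^2/3 - 4*s + 4/3.

Reasoning:
[1] collapse the loop (D1 forward, D2 return) gives (1 - 4*s)/(12*s - 4)
[2] multiply [D1/(1+D1*D2)], D3, D4 (series) gives (3 - 12*s)/(6*s^3 - 2*s^2 - 24*s + 8)
That last expression is T(s), already simplified. Scaling its denominator by 1/6 (the reciprocal of the leading coefficient) yields the monic denominator.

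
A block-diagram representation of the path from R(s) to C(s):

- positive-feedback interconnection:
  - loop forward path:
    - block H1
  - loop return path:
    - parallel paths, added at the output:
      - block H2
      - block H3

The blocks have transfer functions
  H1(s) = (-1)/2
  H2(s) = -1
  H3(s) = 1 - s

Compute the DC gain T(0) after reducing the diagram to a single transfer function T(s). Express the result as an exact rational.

Step 1 - add H2, H3 (parallel) gives -s
Step 2 - collapse the loop (H1 forward, (H2+H3) return) gives 1/(s - 2)
That last expression is T(s); at s = 0 only the constant terms survive, so T(0) = 1/(-2) = -1/2.

Hence the answer: -1/2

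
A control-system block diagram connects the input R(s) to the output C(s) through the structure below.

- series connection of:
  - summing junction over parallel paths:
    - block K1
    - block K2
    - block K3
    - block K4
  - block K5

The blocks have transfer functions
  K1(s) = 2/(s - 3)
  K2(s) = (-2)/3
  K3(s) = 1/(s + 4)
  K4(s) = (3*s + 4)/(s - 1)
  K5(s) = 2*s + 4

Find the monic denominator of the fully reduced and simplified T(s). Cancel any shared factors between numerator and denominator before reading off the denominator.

(1) reduce the parallel group K1, K2, K3, K4 -> (7*s^3 + 30*s^2 - 64*s - 183)/(3*s^3 - 39*s + 36)
(2) combine (K1+K2+K3+K4), K5 in series -> (14*s^4 + 88*s^3 - 8*s^2 - 622*s - 732)/(3*s^3 - 39*s + 36)
No further cancellation is possible in the step-2 result, so that is T(s). Its denominator becomes monic after dividing by the leading coefficient 3.

Answer: s^3 - 13*s + 12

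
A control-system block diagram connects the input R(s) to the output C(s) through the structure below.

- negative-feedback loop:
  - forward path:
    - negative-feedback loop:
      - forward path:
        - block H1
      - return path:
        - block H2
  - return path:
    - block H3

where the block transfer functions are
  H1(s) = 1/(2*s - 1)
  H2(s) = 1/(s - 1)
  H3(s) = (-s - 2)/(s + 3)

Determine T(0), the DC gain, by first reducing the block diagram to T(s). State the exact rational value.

[1] reduce the feedback loop with forward H1 and return H2 gives (s - 1)/(2*s^2 - 3*s + 2)
[2] apply the feedback formula to [H1/(1+H1*H2)], H3 gives (s^2 + 2*s - 3)/(2*s^3 + 2*s^2 - 8*s + 8)
The step-2 result is T(s). Setting s = 0: T(0) = -3/8.

Therefore the answer is -3/8.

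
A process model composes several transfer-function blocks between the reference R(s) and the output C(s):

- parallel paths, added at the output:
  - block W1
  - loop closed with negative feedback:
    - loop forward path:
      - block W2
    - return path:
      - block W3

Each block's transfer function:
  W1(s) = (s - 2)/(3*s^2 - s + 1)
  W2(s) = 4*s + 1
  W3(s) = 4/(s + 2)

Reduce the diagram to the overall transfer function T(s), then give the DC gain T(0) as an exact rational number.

First reduce the diagram to T(s).

Step 1. apply the feedback formula to W2, W3: (4*s^2 + 9*s + 2)/(17*s + 6)
Step 2. add W1, [W2/(1+W2*W3)] (parallel): (12*s^4 + 23*s^3 + 18*s^2 - 21*s - 10)/(51*s^3 + s^2 + 11*s + 6)
Evaluating the step-2 result (the overall T(s)) at s = 0 gives T(0) = -10/6 = -5/3.

Answer: -5/3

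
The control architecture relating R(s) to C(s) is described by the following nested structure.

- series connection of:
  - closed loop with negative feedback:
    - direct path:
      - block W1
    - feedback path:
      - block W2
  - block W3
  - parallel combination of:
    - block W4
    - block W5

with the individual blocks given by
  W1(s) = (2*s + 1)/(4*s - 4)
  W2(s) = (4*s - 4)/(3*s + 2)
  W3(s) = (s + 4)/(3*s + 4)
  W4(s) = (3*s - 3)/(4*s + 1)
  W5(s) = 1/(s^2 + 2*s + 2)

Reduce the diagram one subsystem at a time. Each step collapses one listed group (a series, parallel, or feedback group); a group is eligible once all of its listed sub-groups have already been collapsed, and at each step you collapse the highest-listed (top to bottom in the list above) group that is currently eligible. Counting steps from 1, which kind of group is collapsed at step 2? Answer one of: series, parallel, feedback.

(1) reduce the feedback loop with forward W1 and return W2
(2) combine W4, W5 in parallel
(3) reduce the series chain [W1/(1+W1*W2)], W3, (W4+W5)
Step 2 collapses a parallel group.

Therefore the answer is parallel.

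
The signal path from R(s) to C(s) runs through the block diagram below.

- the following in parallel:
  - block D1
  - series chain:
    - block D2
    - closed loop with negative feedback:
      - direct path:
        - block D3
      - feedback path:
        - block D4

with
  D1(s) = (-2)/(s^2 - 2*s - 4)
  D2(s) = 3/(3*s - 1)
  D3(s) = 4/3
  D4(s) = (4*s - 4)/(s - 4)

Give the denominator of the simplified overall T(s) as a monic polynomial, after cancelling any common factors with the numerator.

The answer is s^4 - 217*s^3/57 + 2*s^2/19 + 356*s/57 - 112/57.

Reasoning:
1. apply the feedback formula to D3, D4: (4*s - 16)/(19*s - 28)
2. cascade D2, [D3/(1+D3*D4)]: (12*s - 48)/(57*s^2 - 103*s + 28)
3. sum the parallel branches D1, (D2*[D3/(1+D3*D4)]): (12*s^3 - 186*s^2 + 254*s + 136)/(57*s^4 - 217*s^3 + 6*s^2 + 356*s - 112)
That last expression is T(s), already simplified. Scaling its denominator by 1/57 (the reciprocal of the leading coefficient) yields the monic denominator.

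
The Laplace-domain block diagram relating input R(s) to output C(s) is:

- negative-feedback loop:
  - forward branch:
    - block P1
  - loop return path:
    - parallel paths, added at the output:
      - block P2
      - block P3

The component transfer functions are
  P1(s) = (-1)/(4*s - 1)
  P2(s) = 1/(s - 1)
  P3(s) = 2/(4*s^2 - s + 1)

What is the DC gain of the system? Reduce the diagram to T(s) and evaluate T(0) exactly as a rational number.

Answer: 1/2

Working:
[1] sum the parallel branches P2, P3 gives (4*s^2 + s - 1)/(4*s^3 - 5*s^2 + 2*s - 1)
[2] close the feedback loop around P1, (P2+P3) gives (-4*s^3 + 5*s^2 - 2*s + 1)/(16*s^4 - 24*s^3 + 9*s^2 - 7*s + 2)
Step 2 gives the overall T(s). Then T(0) = 1/2.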